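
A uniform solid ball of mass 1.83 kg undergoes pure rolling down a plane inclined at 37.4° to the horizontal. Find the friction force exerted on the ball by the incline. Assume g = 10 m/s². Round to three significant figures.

For this body I = (2/5)MR², i.e. k = I/(MR²) = 0.4.
Translational: Mg sinθ − f = Ma. Rotational about the CM: fR = Iα = kMRa, so f = kMa.
Combining, a = g sinθ/(1+k) and f = kMa = kMg sinθ/(1+k).
f = 0.4 × 1.83 × 10 × sin37.4° / 1.4 ≈ 3.18 N.

f ≈ 3.18 N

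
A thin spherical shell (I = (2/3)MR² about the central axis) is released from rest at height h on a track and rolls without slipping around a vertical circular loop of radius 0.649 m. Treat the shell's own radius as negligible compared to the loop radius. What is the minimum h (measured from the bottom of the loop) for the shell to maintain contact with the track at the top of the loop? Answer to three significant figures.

With I = (2/3)MR², the ratio k = I/(MR²) is 2/3.
At the top, contact is just lost when gravity alone supplies the centripetal force: Mg = Mv_top²/r, i.e. v_top² = gr.
With ω = v/R, the kinetic energy at speed v is ½(1+k)Mv² = (5/6)Mv².
Energy conservation from release (height h) to the top (height 2r): Mgh = Mg(2r) + (5/6)M·gr.
Thus h_min = 2r + (1+k)r/2 = r(2 + 1.667/2) = 0.649 × 2.833 ≈ 1.84 m.

h_min ≈ 1.84 m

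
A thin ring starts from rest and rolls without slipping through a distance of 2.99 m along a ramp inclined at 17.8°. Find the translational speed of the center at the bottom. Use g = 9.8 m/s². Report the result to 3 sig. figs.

v ≈ 2.99 m/s

Here I = MR², so the shape factor k = I/(MR²) = 1.
Since it rolls without slipping, ω = v/R and KE = ½Mv² + ½Iω² = ½(1+k)Mv² = Mv².
The vertical drop is h = L sinθ = 2.99 × sin17.8° = 0.914 m.
Energy conservation: Mgh = Mv², so v = √(2gh/(1+k)) = √(2 × 9.8 × 0.914 / 2) ≈ 2.99 m/s.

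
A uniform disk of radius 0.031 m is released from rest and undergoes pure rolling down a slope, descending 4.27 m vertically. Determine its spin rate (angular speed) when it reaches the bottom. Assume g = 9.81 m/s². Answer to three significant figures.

The moment of inertia is (1/2)MR², giving k ≡ I/(MR²) = 0.5.
The rolling condition ω = v/R makes the rotational term ½I(v/R)² = ½kMv², so KE_total = ½(1+k)Mv² = (3/4)Mv².
Energy conservation Mgh = ½(1+k)Mv² gives v = √(2gh/(1+k)) = √(2 × 9.81 × 4.27 / 1.5) = 7.473 m/s.
Then ω = v/R = 7.473 / 0.031 ≈ 241 rad/s.

ω ≈ 241 rad/s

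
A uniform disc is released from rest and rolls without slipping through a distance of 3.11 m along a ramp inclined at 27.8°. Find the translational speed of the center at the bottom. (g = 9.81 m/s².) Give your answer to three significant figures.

v ≈ 4.36 m/s

The moment of inertia is (1/2)MR², giving k ≡ I/(MR²) = 0.5.
Pure rolling means v = ωR; then KE = ½Mv² + ½I(v/R)² = ½(1+k)Mv² = (3/4)Mv².
The vertical drop is h = L sinθ = 3.11 × sin27.8° = 1.45 m.
Energy conservation: Mgh = (3/4)Mv², so v = √(2gh/(1+k)) = √(2 × 9.81 × 1.45 / 1.5) ≈ 4.36 m/s.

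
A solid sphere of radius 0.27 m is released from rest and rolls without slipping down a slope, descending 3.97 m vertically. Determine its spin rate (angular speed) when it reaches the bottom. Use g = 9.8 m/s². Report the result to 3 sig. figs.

With I = (2/5)MR², the ratio k = I/(MR²) is 0.4.
The rolling condition ω = v/R makes the rotational term ½I(v/R)² = ½kMv², so KE_total = ½(1+k)Mv² = (7/10)Mv².
Energy conservation Mgh = ½(1+k)Mv² gives v = √(2gh/(1+k)) = √(2 × 9.8 × 3.97 / 1.4) = 7.455 m/s.
Then ω = v/R = 7.455 / 0.27 ≈ 27.6 rad/s.

ω ≈ 27.6 rad/s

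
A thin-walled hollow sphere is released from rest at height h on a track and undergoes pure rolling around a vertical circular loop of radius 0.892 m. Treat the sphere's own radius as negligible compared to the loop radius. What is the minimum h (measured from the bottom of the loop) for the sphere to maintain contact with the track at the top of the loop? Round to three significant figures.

The moment of inertia is (2/3)MR², giving k ≡ I/(MR²) = 2/3.
At the top, contact is just lost when gravity alone supplies the centripetal force: Mg = Mv_top²/r, i.e. v_top² = gr.
With ω = v/R, the kinetic energy at speed v is ½(1+k)Mv² = (5/6)Mv².
Energy conservation from release (height h) to the top (height 2r): Mgh = Mg(2r) + (5/6)M·gr.
Thus h_min = 2r + (1+k)r/2 = r(2 + 1.667/2) = 0.892 × 2.833 ≈ 2.53 m.

h_min ≈ 2.53 m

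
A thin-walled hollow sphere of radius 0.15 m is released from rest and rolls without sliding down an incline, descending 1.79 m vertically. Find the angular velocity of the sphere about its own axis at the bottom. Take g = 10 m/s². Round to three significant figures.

ω ≈ 30.9 rad/s

For this body I = (2/3)MR², i.e. k = I/(MR²) = 2/3.
Rolling without slipping gives ω = v/R, so the total kinetic energy is ½Mv² + ½Iω² = ½(1+k)Mv² = (5/6)Mv².
Energy conservation Mgh = ½(1+k)Mv² gives v = √(2gh/(1+k)) = √(2 × 10 × 1.79 / 1.667) = 4.635 m/s.
Then ω = v/R = 4.635 / 0.15 ≈ 30.9 rad/s.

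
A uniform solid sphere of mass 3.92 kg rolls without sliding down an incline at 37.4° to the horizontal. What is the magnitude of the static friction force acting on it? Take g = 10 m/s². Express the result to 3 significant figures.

Here I = (2/5)MR², so the shape factor k = I/(MR²) = 0.4.
Newton's second law down the slope: Mg sinθ − f = Ma. The torque equation fR = Iα (with α = a/R) gives f = kMa.
Combining, a = g sinθ/(1+k) and f = kMa = kMg sinθ/(1+k).
f = 0.4 × 3.92 × 10 × sin37.4° / 1.4 ≈ 6.80 N.

f ≈ 6.80 N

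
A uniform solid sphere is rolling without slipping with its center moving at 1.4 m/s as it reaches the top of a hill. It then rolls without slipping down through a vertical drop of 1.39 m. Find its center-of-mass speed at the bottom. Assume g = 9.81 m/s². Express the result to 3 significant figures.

Here I = (2/5)MR², so the shape factor k = I/(MR²) = 0.4.
The rolling condition ω = v/R makes the rotational term ½I(v/R)² = ½kMv², so KE_total = ½(1+k)Mv² = (7/10)Mv².
Conserving energy between top and bottom: (7/10)Mv² = (7/10)Mv₀² + Mgh, hence v² = v₀² + 2gh/(1+k).
v = √(1.4² + 2×9.81×1.39/1.4) = √21.44 ≈ 4.63 m/s.

v ≈ 4.63 m/s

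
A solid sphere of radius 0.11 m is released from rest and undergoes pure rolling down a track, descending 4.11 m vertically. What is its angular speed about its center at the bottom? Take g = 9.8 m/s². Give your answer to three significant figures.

ω ≈ 69.0 rad/s

With I = (2/5)MR², the ratio k = I/(MR²) is 0.4.
Pure rolling means v = ωR; then KE = ½Mv² + ½I(v/R)² = ½(1+k)Mv² = (7/10)Mv².
Energy conservation Mgh = ½(1+k)Mv² gives v = √(2gh/(1+k)) = √(2 × 9.8 × 4.11 / 1.4) = 7.586 m/s.
The angular speed follows from ω = v/R = 7.586/0.11 ≈ 69.0 rad/s.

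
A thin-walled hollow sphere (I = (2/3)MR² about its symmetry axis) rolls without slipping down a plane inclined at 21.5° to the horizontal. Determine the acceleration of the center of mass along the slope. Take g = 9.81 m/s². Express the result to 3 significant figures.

The moment of inertia is (2/3)MR², giving k ≡ I/(MR²) = 2/3.
Newton's second law down the slope: Mg sinθ − f = Ma. The torque equation fR = Iα (with α = a/R) gives f = kMa.
Eliminating f: Mg sinθ = (1+k)Ma, so a = g sinθ/(1+k) = 9.81 × sin21.5° / 1.667 ≈ 2.16 m/s².

a ≈ 2.16 m/s²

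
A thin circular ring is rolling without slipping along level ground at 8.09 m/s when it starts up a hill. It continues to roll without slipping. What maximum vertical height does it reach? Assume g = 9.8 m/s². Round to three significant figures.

With I = MR², the ratio k = I/(MR²) is 1.
Since it rolls without slipping, ω = v/R and KE = ½Mv² + ½Iω² = ½(1+k)Mv² = Mv².
At the top the kinetic energy is zero, so Mv₀² = Mgh.
Thus h = (1+k)v₀²/(2g) = 2 × 8.09² / (2 × 9.8) ≈ 6.68 m.

h ≈ 6.68 m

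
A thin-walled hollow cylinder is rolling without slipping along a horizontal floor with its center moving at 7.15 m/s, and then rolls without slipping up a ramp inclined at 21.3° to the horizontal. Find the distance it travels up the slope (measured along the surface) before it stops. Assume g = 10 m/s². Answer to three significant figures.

With I = MR², the ratio k = I/(MR²) is 1.
Rolling without slipping gives ω = v/R, so the total kinetic energy is ½Mv² + ½Iω² = ½(1+k)Mv² = Mv².
Setting this equal to Mgh gives the vertical rise h = (1+k)v₀²/(2g) = 2×7.15²/(2×10) = 5.112 m.
The distance along the slope is d = h/sinθ = 5.112/sin21.3° ≈ 14.1 m.

d ≈ 14.1 m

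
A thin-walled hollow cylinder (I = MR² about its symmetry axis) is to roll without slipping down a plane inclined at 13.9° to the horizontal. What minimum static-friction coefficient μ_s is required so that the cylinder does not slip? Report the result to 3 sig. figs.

For this body I = MR², i.e. k = I/(MR²) = 1.
Translational: Mg sinθ − f = Ma. Rotational about the CM: fR = Iα = kMRa, so f = kMa.
These give a = g sinθ/(1+k) and the required friction f = kMg sinθ/(1+k).
The normal force is N = Mg cosθ, so μ_min = f/N = k tanθ/(1+k).
μ_min = 1 × tan13.9° / 2 ≈ 0.124.

μ_min ≈ 0.124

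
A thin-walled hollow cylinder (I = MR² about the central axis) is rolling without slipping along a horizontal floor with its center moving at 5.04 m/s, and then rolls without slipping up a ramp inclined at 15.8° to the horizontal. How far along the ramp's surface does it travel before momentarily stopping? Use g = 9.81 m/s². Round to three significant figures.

d ≈ 9.51 m

For this body I = MR², i.e. k = I/(MR²) = 1.
Pure rolling means v = ωR; then KE = ½Mv² + ½I(v/R)² = ½(1+k)Mv² = Mv².
Setting this equal to Mgh gives the vertical rise h = (1+k)v₀²/(2g) = 2×5.04²/(2×9.81) = 2.589 m.
Along the incline, d = h/sinθ = 2.589/sin15.8° ≈ 9.51 m.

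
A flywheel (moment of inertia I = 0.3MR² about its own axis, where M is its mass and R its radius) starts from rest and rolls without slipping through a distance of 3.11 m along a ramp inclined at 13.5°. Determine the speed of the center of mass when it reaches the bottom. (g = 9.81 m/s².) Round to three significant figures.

v ≈ 3.31 m/s

Here I = 0.3MR², so the shape factor k = I/(MR²) = 0.3.
Pure rolling means v = ωR; then KE = ½Mv² + ½I(v/R)² = ½(1+k)Mv² = (13/20)Mv².
The vertical drop is h = L sinθ = 3.11 × sin13.5° = 0.726 m.
Setting Mgh = (13/20)Mv² gives v = √(2gh/(1+k)) = √(2·9.81·0.726/1.3) ≈ 3.31 m/s.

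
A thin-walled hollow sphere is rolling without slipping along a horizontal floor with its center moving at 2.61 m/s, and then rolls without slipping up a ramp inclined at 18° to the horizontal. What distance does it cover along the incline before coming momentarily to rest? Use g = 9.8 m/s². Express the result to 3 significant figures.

For this body I = (2/3)MR², i.e. k = I/(MR²) = 2/3.
The rolling condition ω = v/R makes the rotational term ½I(v/R)² = ½kMv², so KE_total = ½(1+k)Mv² = (5/6)Mv².
Setting this equal to Mgh gives the vertical rise h = (1+k)v₀²/(2g) = 1.667×2.61²/(2×9.8) = 0.5793 m.
The distance along the slope is d = h/sinθ = 0.5793/sin18° ≈ 1.87 m.

d ≈ 1.87 m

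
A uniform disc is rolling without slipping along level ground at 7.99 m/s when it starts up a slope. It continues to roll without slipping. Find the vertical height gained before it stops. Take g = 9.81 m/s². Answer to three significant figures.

h ≈ 4.88 m

Here I = (1/2)MR², so the shape factor k = I/(MR²) = 0.5.
Rolling without slipping gives ω = v/R, so the total kinetic energy is ½Mv² + ½Iω² = ½(1+k)Mv² = (3/4)Mv².
At the top the kinetic energy is zero, so (3/4)Mv₀² = Mgh.
Thus h = (1+k)v₀²/(2g) = 1.5 × 7.99² / (2 × 9.81) ≈ 4.88 m.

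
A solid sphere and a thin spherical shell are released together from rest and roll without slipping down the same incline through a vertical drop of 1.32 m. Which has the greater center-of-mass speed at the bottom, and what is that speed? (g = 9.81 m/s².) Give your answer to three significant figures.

the solid sphere, at v ≈ 4.30 m/s

For rolling without slipping, Mgh = ½(1+k)Mv² where k = I/(MR²), so v = √(2gh/(1+k)).
Solid sphere: k = 0.4, giving v = √(2×9.81×1.32/1.4) = 4.301 m/s.
Thin spherical shell: k = 2/3, giving v = √(2×9.81×1.32/1.667) = 3.942 m/s.
The smaller k wins: the solid sphere, at ≈ 4.30 m/s.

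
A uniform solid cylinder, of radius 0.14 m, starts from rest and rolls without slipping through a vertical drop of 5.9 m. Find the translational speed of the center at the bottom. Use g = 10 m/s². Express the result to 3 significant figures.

v ≈ 8.87 m/s

The moment of inertia is (1/2)MR², giving k ≡ I/(MR²) = 0.5.
The rolling condition ω = v/R makes the rotational term ½I(v/R)² = ½kMv², so KE_total = ½(1+k)Mv² = (3/4)Mv².
Setting Mgh = (3/4)Mv² gives v = √(2gh/(1+k)) = √(2·10·5.9/1.5) ≈ 8.87 m/s.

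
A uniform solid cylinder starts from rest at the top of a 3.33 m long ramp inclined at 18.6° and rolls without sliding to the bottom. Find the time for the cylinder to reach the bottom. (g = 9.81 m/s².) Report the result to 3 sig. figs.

For this body I = (1/2)MR², i.e. k = I/(MR²) = 0.5.
Newton's second law down the slope: Mg sinθ − f = Ma. The torque equation fR = Iα (with α = a/R) gives f = kMa.
Hence a = g sinθ/(1+k) = 9.81×sin18.6°/1.5 = 2.086 m/s².
With constant a from rest, t = √(2L/a) = √(2·3.33/2.086) ≈ 1.79 s.

t ≈ 1.79 s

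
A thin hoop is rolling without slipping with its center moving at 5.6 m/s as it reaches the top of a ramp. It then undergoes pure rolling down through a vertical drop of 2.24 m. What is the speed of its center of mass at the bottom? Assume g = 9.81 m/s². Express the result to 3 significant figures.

With I = MR², the ratio k = I/(MR²) is 1.
Since it rolls without slipping, ω = v/R and KE = ½Mv² + ½Iω² = ½(1+k)Mv² = Mv².
Energy conservation: Mv₀² + Mgh = Mv², so v² = v₀² + 2gh/(1+k).
v = √(5.6² + 2×9.81×2.24/2) = √53.33 ≈ 7.30 m/s.

v ≈ 7.30 m/s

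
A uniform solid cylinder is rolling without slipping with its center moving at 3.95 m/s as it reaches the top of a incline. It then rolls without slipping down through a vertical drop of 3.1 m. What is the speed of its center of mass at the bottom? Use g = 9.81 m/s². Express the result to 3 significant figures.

v ≈ 7.49 m/s

With I = (1/2)MR², the ratio k = I/(MR²) is 0.5.
Since it rolls without slipping, ω = v/R and KE = ½Mv² + ½Iω² = ½(1+k)Mv² = (3/4)Mv².
Conserving energy between top and bottom: (3/4)Mv² = (3/4)Mv₀² + Mgh, hence v² = v₀² + 2gh/(1+k).
v = √(3.95² + 2×9.81×3.1/1.5) = √56.15 ≈ 7.49 m/s.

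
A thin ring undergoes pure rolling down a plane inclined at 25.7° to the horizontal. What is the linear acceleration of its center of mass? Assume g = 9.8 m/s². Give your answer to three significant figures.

The moment of inertia is MR², giving k ≡ I/(MR²) = 1.
Newton's second law down the slope: Mg sinθ − f = Ma. The torque equation fR = Iα (with α = a/R) gives f = kMa.
Eliminating f: Mg sinθ = (1+k)Ma, so a = g sinθ/(1+k) = 9.8 × sin25.7° / 2 ≈ 2.12 m/s².

a ≈ 2.12 m/s²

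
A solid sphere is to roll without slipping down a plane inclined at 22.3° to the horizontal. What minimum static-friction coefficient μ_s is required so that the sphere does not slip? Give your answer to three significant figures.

μ_min ≈ 0.117

With I = (2/5)MR², the ratio k = I/(MR²) is 0.4.
Translational: Mg sinθ − f = Ma. Rotational about the CM: fR = Iα = kMRa, so f = kMa.
These give a = g sinθ/(1+k) and the required friction f = kMg sinθ/(1+k).
With N = Mg cosθ, the no-slip condition f ≤ μN gives μ_min = f/N = k tanθ/(1+k).
μ_min = 0.4 × tan22.3° / 1.4 ≈ 0.117.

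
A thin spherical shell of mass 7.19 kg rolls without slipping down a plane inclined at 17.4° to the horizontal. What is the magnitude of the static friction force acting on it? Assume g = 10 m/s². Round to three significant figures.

f ≈ 8.60 N

The moment of inertia is (2/3)MR², giving k ≡ I/(MR²) = 2/3.
Translational: Mg sinθ − f = Ma. Rotational about the CM: fR = Iα = kMRa, so f = kMa.
Combining, a = g sinθ/(1+k) and f = kMa = kMg sinθ/(1+k).
f = (2/3) × 7.19 × 10 × sin17.4° / 1.667 ≈ 8.60 N.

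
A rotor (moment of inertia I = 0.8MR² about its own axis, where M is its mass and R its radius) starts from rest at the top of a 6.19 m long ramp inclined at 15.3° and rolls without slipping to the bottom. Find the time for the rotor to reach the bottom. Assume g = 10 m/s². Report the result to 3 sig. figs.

t ≈ 2.91 s

For this body I = 0.8MR², i.e. k = I/(MR²) = 0.8.
Translational: Mg sinθ − f = Ma. Rotational about the CM: fR = Iα = kMRa, so f = kMa.
Hence a = g sinθ/(1+k) = 10×sin15.3°/1.8 = 1.466 m/s².
With constant a from rest, t = √(2L/a) = √(2·6.19/1.466) ≈ 2.91 s.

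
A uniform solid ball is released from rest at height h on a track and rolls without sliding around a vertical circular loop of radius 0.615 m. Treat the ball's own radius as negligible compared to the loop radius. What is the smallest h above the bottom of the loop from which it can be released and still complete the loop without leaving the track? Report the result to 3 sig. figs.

h_min ≈ 1.66 m

The moment of inertia is (2/5)MR², giving k ≡ I/(MR²) = 0.4.
At the top of the loop, the minimum-contact condition is Mg = Mv_top²/r, so v_top² = gr.
With ω = v/R, the kinetic energy at speed v is ½(1+k)Mv² = (7/10)Mv².
Energy conservation from release (height h) to the top (height 2r): Mgh = Mg(2r) + (7/10)M·gr.
Thus h_min = 2r + (1+k)r/2 = r(2 + 1.4/2) = 0.615 × 2.7 ≈ 1.66 m.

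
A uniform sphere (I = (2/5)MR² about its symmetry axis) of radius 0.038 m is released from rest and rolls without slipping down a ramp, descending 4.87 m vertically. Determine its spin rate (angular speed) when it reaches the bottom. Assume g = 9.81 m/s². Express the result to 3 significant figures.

ω ≈ 217 rad/s

For this body I = (2/5)MR², i.e. k = I/(MR²) = 0.4.
The rolling condition ω = v/R makes the rotational term ½I(v/R)² = ½kMv², so KE_total = ½(1+k)Mv² = (7/10)Mv².
Energy conservation Mgh = ½(1+k)Mv² gives v = √(2gh/(1+k)) = √(2 × 9.81 × 4.87 / 1.4) = 8.261 m/s.
Then ω = v/R = 8.261 / 0.038 ≈ 217 rad/s.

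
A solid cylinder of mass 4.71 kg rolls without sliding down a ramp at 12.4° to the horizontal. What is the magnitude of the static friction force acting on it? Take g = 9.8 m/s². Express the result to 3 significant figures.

f ≈ 3.30 N

With I = (1/2)MR², the ratio k = I/(MR²) is 0.5.
Newton's second law down the slope: Mg sinθ − f = Ma. The torque equation fR = Iα (with α = a/R) gives f = kMa.
Combining, a = g sinθ/(1+k) and f = kMa = kMg sinθ/(1+k).
f = 0.5 × 4.71 × 9.8 × sin12.4° / 1.5 ≈ 3.30 N.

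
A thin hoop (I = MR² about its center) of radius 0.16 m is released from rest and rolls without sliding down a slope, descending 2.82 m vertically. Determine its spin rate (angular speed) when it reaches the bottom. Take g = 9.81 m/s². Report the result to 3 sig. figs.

The moment of inertia is MR², giving k ≡ I/(MR²) = 1.
Rolling without slipping gives ω = v/R, so the total kinetic energy is ½Mv² + ½Iω² = ½(1+k)Mv² = Mv².
Energy conservation Mgh = ½(1+k)Mv² gives v = √(2gh/(1+k)) = √(2 × 9.81 × 2.82 / 2) = 5.26 m/s.
Then ω = v/R = 5.26 / 0.16 ≈ 32.9 rad/s.

ω ≈ 32.9 rad/s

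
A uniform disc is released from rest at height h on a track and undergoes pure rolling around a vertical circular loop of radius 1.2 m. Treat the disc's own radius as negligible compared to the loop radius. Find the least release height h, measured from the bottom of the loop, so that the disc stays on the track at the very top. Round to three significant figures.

The moment of inertia is (1/2)MR², giving k ≡ I/(MR²) = 0.5.
At the top, contact is just lost when gravity alone supplies the centripetal force: Mg = Mv_top²/r, i.e. v_top² = gr.
With ω = v/R, the kinetic energy at speed v is ½(1+k)Mv² = (3/4)Mv².
Energy conservation from release (height h) to the top (height 2r): Mgh = Mg(2r) + (3/4)M·gr.
Thus h_min = 2r + (1+k)r/2 = r(2 + 1.5/2) = 1.2 × 2.75 ≈ 3.30 m.

h_min ≈ 3.30 m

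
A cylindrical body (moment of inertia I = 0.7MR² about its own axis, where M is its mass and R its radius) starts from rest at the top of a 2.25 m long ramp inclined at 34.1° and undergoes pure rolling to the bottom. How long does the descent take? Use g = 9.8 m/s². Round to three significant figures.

Here I = 0.7MR², so the shape factor k = I/(MR²) = 0.7.
Translational: Mg sinθ − f = Ma. Rotational about the CM: fR = Iα = kMRa, so f = kMa.
Hence a = g sinθ/(1+k) = 9.8×sin34.1°/1.7 = 3.232 m/s².
Starting from rest, L = ½at², so t = √(2L/a) = √(2×2.25/3.232) ≈ 1.18 s.

t ≈ 1.18 s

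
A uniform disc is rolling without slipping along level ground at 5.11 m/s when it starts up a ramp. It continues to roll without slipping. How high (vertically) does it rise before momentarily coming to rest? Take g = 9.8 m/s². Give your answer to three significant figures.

h ≈ 2.00 m

For this body I = (1/2)MR², i.e. k = I/(MR²) = 0.5.
The rolling condition ω = v/R makes the rotational term ½I(v/R)² = ½kMv², so KE_total = ½(1+k)Mv² = (3/4)Mv².
All of this converts to potential energy at the highest point: (3/4)Mv₀² = Mgh.
Thus h = (1+k)v₀²/(2g) = 1.5 × 5.11² / (2 × 9.8) ≈ 2.00 m.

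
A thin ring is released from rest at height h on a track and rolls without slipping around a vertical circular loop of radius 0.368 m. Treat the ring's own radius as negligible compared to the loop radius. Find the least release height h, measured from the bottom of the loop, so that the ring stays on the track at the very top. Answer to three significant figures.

The moment of inertia is MR², giving k ≡ I/(MR²) = 1.
At the top, contact is just lost when gravity alone supplies the centripetal force: Mg = Mv_top²/r, i.e. v_top² = gr.
With ω = v/R, the kinetic energy at speed v is ½(1+k)Mv² = Mv².
Energy conservation from release (height h) to the top (height 2r): Mgh = Mg(2r) + M·gr.
Thus h_min = 2r + (1+k)r/2 = r(2 + 2/2) = 0.368 × 3 ≈ 1.10 m.

h_min ≈ 1.10 m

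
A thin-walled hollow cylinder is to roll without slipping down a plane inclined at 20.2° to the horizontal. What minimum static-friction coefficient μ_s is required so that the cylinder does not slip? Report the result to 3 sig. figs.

The moment of inertia is MR², giving k ≡ I/(MR²) = 1.
Newton's second law down the slope: Mg sinθ − f = Ma. The torque equation fR = Iα (with α = a/R) gives f = kMa.
These give a = g sinθ/(1+k) and the required friction f = kMg sinθ/(1+k).
With N = Mg cosθ, the no-slip condition f ≤ μN gives μ_min = f/N = k tanθ/(1+k).
μ_min = 1 × tan20.2° / 2 ≈ 0.184.

μ_min ≈ 0.184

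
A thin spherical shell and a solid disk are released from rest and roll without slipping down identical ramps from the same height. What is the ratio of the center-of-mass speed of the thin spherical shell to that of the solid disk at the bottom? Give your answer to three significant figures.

Each satisfies Mgh = ½(1+k)Mv² with k = I/(MR²), so v ∝ 1/√(1+k).
For the thin spherical shell k = 2/3; for the solid disk k = 0.5.
v₁/v₂ = √((1+k₂)/(1+k₁)) = √(1.5/1.667) ≈ 0.949.

v_ratio ≈ 0.949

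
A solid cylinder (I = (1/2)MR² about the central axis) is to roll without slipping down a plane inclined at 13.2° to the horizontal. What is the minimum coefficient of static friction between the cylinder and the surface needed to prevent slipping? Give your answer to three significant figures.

Here I = (1/2)MR², so the shape factor k = I/(MR²) = 0.5.
Along the incline Mg sinθ − f = Ma, and torque about the center fR = Iα = kMR²(a/R) gives f = kMa.
These give a = g sinθ/(1+k) and the required friction f = kMg sinθ/(1+k).
With N = Mg cosθ, the no-slip condition f ≤ μN gives μ_min = f/N = k tanθ/(1+k).
μ_min = 0.5 × tan13.2° / 1.5 ≈ 0.0782.

μ_min ≈ 0.0782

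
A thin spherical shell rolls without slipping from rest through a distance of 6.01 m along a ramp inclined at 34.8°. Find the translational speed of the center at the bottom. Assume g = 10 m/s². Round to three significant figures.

For this body I = (2/3)MR², i.e. k = I/(MR²) = 2/3.
Since it rolls without slipping, ω = v/R and KE = ½Mv² + ½Iω² = ½(1+k)Mv² = (5/6)Mv².
The vertical drop is h = L sinθ = 6.01 × sin34.8° = 3.43 m.
Energy conservation: Mgh = (5/6)Mv², so v = √(2gh/(1+k)) = √(2 × 10 × 3.43 / 1.667) ≈ 6.42 m/s.

v ≈ 6.42 m/s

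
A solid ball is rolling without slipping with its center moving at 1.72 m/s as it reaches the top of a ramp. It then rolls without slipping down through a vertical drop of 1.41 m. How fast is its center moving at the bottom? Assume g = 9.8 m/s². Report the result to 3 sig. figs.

v ≈ 4.76 m/s

With I = (2/5)MR², the ratio k = I/(MR²) is 0.4.
Since it rolls without slipping, ω = v/R and KE = ½Mv² + ½Iω² = ½(1+k)Mv² = (7/10)Mv².
Energy conservation: (7/10)Mv₀² + Mgh = (7/10)Mv², so v² = v₀² + 2gh/(1+k).
v = √(1.72² + 2×9.8×1.41/1.4) = √22.7 ≈ 4.76 m/s.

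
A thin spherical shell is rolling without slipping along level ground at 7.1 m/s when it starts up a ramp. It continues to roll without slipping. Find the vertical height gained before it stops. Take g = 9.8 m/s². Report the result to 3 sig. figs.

The moment of inertia is (2/3)MR², giving k ≡ I/(MR²) = 2/3.
Pure rolling means v = ωR; then KE = ½Mv² + ½I(v/R)² = ½(1+k)Mv² = (5/6)Mv².
At the top the kinetic energy is zero, so (5/6)Mv₀² = Mgh.
Thus h = (1+k)v₀²/(2g) = 1.667 × 7.1² / (2 × 9.8) ≈ 4.29 m.

h ≈ 4.29 m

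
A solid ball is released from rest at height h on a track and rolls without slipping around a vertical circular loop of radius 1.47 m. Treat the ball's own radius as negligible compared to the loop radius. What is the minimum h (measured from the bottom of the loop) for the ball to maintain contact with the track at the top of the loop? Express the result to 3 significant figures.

h_min ≈ 3.97 m

For this body I = (2/5)MR², i.e. k = I/(MR²) = 0.4.
At the top of the loop, the minimum-contact condition is Mg = Mv_top²/r, so v_top² = gr.
With ω = v/R, the kinetic energy at speed v is ½(1+k)Mv² = (7/10)Mv².
Energy conservation from release (height h) to the top (height 2r): Mgh = Mg(2r) + (7/10)M·gr.
Thus h_min = 2r + (1+k)r/2 = r(2 + 1.4/2) = 1.47 × 2.7 ≈ 3.97 m.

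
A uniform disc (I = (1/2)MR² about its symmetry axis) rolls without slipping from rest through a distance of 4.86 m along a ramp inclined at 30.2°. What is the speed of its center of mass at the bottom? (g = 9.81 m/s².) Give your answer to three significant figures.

v ≈ 5.65 m/s

The moment of inertia is (1/2)MR², giving k ≡ I/(MR²) = 0.5.
The rolling condition ω = v/R makes the rotational term ½I(v/R)² = ½kMv², so KE_total = ½(1+k)Mv² = (3/4)Mv².
The vertical drop is h = L sinθ = 4.86 × sin30.2° = 2.445 m.
Energy conservation: Mgh = (3/4)Mv², so v = √(2gh/(1+k)) = √(2 × 9.81 × 2.445 / 1.5) ≈ 5.65 m/s.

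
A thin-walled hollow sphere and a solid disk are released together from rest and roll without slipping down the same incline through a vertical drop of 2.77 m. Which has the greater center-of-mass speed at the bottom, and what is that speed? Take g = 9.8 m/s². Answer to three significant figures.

For rolling without slipping, Mgh = ½(1+k)Mv² where k = I/(MR²), so v = √(2gh/(1+k)).
Thin-walled hollow sphere: k = 2/3, giving v = √(2×9.8×2.77/1.667) = 5.707 m/s.
Solid disk: k = 0.5, giving v = √(2×9.8×2.77/1.5) = 6.016 m/s.
The smaller k wins: the solid disk, at ≈ 6.02 m/s.

the solid disk, at v ≈ 6.02 m/s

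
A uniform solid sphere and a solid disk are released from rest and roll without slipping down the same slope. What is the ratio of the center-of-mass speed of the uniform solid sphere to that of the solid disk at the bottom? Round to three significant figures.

Each satisfies Mgh = ½(1+k)Mv² with k = I/(MR²), so v ∝ 1/√(1+k).
For the uniform solid sphere k = 0.4; for the solid disk k = 0.5.
v₁/v₂ = √((1+k₂)/(1+k₁)) = √(1.5/1.4) ≈ 1.04.

v_ratio ≈ 1.04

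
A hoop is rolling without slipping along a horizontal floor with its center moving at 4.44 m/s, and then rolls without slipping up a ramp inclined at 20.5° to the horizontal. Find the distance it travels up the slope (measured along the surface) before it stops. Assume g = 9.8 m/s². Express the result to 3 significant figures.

d ≈ 5.74 m

With I = MR², the ratio k = I/(MR²) is 1.
Rolling without slipping gives ω = v/R, so the total kinetic energy is ½Mv² + ½Iω² = ½(1+k)Mv² = Mv².
Setting this equal to Mgh gives the vertical rise h = (1+k)v₀²/(2g) = 2×4.44²/(2×9.8) = 2.012 m.
Along the incline, d = h/sinθ = 2.012/sin20.5° ≈ 5.74 m.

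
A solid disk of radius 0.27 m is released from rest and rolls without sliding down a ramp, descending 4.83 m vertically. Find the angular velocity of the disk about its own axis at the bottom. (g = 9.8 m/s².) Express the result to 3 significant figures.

Here I = (1/2)MR², so the shape factor k = I/(MR²) = 0.5.
Pure rolling means v = ωR; then KE = ½Mv² + ½I(v/R)² = ½(1+k)Mv² = (3/4)Mv².
Energy conservation Mgh = ½(1+k)Mv² gives v = √(2gh/(1+k)) = √(2 × 9.8 × 4.83 / 1.5) = 7.944 m/s.
Then ω = v/R = 7.944 / 0.27 ≈ 29.4 rad/s.

ω ≈ 29.4 rad/s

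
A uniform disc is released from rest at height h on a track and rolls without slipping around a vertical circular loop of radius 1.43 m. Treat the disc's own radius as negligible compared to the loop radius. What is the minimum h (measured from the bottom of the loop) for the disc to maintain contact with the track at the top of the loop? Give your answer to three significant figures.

The moment of inertia is (1/2)MR², giving k ≡ I/(MR²) = 0.5.
At the top of the loop, the minimum-contact condition is Mg = Mv_top²/r, so v_top² = gr.
With ω = v/R, the kinetic energy at speed v is ½(1+k)Mv² = (3/4)Mv².
Energy conservation from release (height h) to the top (height 2r): Mgh = Mg(2r) + (3/4)M·gr.
Thus h_min = 2r + (1+k)r/2 = r(2 + 1.5/2) = 1.43 × 2.75 ≈ 3.93 m.

h_min ≈ 3.93 m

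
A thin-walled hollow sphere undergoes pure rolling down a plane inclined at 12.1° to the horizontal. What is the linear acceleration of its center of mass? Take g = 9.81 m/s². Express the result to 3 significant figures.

With I = (2/3)MR², the ratio k = I/(MR²) is 2/3.
Translational: Mg sinθ − f = Ma. Rotational about the CM: fR = Iα = kMRa, so f = kMa.
Eliminating f: Mg sinθ = (1+k)Ma, so a = g sinθ/(1+k) = 9.81 × sin12.1° / 1.667 ≈ 1.23 m/s².

a ≈ 1.23 m/s²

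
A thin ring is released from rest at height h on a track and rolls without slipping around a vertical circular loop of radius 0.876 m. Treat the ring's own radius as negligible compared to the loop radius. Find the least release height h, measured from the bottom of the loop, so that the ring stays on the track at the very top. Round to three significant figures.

The moment of inertia is MR², giving k ≡ I/(MR²) = 1.
At the top of the loop, the minimum-contact condition is Mg = Mv_top²/r, so v_top² = gr.
With ω = v/R, the kinetic energy at speed v is ½(1+k)Mv² = Mv².
Energy conservation from release (height h) to the top (height 2r): Mgh = Mg(2r) + M·gr.
Thus h_min = 2r + (1+k)r/2 = r(2 + 2/2) = 0.876 × 3 ≈ 2.63 m.

h_min ≈ 2.63 m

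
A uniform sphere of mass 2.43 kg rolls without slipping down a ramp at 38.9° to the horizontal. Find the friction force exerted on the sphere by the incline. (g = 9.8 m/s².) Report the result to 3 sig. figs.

For this body I = (2/5)MR², i.e. k = I/(MR²) = 0.4.
Translational: Mg sinθ − f = Ma. Rotational about the CM: fR = Iα = kMRa, so f = kMa.
Combining, a = g sinθ/(1+k) and f = kMa = kMg sinθ/(1+k).
f = 0.4 × 2.43 × 9.8 × sin38.9° / 1.4 ≈ 4.27 N.

f ≈ 4.27 N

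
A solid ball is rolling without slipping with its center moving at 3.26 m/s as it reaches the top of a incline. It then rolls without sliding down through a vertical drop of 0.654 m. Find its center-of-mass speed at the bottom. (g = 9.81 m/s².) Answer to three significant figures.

v ≈ 4.45 m/s

For this body I = (2/5)MR², i.e. k = I/(MR²) = 0.4.
The rolling condition ω = v/R makes the rotational term ½I(v/R)² = ½kMv², so KE_total = ½(1+k)Mv² = (7/10)Mv².
Energy conservation: (7/10)Mv₀² + Mgh = (7/10)Mv², so v² = v₀² + 2gh/(1+k).
v = √(3.26² + 2×9.81×0.654/1.4) = √19.79 ≈ 4.45 m/s.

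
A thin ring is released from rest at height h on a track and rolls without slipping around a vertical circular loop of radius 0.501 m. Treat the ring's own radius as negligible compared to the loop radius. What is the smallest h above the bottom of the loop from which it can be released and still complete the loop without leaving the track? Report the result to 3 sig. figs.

h_min ≈ 1.50 m

For this body I = MR², i.e. k = I/(MR²) = 1.
At the top, contact is just lost when gravity alone supplies the centripetal force: Mg = Mv_top²/r, i.e. v_top² = gr.
With ω = v/R, the kinetic energy at speed v is ½(1+k)Mv² = Mv².
Energy conservation from release (height h) to the top (height 2r): Mgh = Mg(2r) + M·gr.
Thus h_min = 2r + (1+k)r/2 = r(2 + 2/2) = 0.501 × 3 ≈ 1.50 m.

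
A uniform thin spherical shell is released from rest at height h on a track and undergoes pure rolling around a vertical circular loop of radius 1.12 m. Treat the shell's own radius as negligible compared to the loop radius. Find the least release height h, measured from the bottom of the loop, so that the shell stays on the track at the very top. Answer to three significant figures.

h_min ≈ 3.17 m

For this body I = (2/3)MR², i.e. k = I/(MR²) = 2/3.
At the top of the loop, the minimum-contact condition is Mg = Mv_top²/r, so v_top² = gr.
With ω = v/R, the kinetic energy at speed v is ½(1+k)Mv² = (5/6)Mv².
Energy conservation from release (height h) to the top (height 2r): Mgh = Mg(2r) + (5/6)M·gr.
Thus h_min = 2r + (1+k)r/2 = r(2 + 1.667/2) = 1.12 × 2.833 ≈ 3.17 m.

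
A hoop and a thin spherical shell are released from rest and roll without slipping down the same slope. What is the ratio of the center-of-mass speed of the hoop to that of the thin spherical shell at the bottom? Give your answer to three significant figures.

v_ratio ≈ 0.913

Each satisfies Mgh = ½(1+k)Mv² with k = I/(MR²), so v ∝ 1/√(1+k).
For the hoop k = 1; for the thin spherical shell k = 2/3.
v₁/v₂ = √((1+k₂)/(1+k₁)) = √(1.667/2) ≈ 0.913.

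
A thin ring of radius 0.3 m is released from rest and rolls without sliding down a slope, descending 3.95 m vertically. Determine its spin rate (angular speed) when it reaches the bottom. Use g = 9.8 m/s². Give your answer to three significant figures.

The moment of inertia is MR², giving k ≡ I/(MR²) = 1.
Rolling without slipping gives ω = v/R, so the total kinetic energy is ½Mv² + ½Iω² = ½(1+k)Mv² = Mv².
Energy conservation Mgh = ½(1+k)Mv² gives v = √(2gh/(1+k)) = √(2 × 9.8 × 3.95 / 2) = 6.222 m/s.
Then ω = v/R = 6.222 / 0.3 ≈ 20.7 rad/s.

ω ≈ 20.7 rad/s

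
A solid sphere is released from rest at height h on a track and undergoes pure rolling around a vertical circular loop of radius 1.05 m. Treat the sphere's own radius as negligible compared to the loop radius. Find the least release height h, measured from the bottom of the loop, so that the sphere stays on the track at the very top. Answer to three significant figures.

The moment of inertia is (2/5)MR², giving k ≡ I/(MR²) = 0.4.
At the top, contact is just lost when gravity alone supplies the centripetal force: Mg = Mv_top²/r, i.e. v_top² = gr.
With ω = v/R, the kinetic energy at speed v is ½(1+k)Mv² = (7/10)Mv².
Energy conservation from release (height h) to the top (height 2r): Mgh = Mg(2r) + (7/10)M·gr.
Thus h_min = 2r + (1+k)r/2 = r(2 + 1.4/2) = 1.05 × 2.7 ≈ 2.84 m.

h_min ≈ 2.84 m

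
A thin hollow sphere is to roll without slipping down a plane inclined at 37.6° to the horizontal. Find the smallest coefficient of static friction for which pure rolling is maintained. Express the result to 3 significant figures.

Here I = (2/3)MR², so the shape factor k = I/(MR²) = 2/3.
Translational: Mg sinθ − f = Ma. Rotational about the CM: fR = Iα = kMRa, so f = kMa.
These give a = g sinθ/(1+k) and the required friction f = kMg sinθ/(1+k).
With N = Mg cosθ, the no-slip condition f ≤ μN gives μ_min = f/N = k tanθ/(1+k).
μ_min = (2/3) × tan37.6° / 1.667 ≈ 0.308.

μ_min ≈ 0.308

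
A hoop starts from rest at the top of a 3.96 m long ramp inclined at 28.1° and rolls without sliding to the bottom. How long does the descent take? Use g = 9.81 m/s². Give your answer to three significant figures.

t ≈ 1.85 s

The moment of inertia is MR², giving k ≡ I/(MR²) = 1.
Newton's second law down the slope: Mg sinθ − f = Ma. The torque equation fR = Iα (with α = a/R) gives f = kMa.
Hence a = g sinθ/(1+k) = 9.81×sin28.1°/2 = 2.31 m/s².
Starting from rest, L = ½at², so t = √(2L/a) = √(2×3.96/2.31) ≈ 1.85 s.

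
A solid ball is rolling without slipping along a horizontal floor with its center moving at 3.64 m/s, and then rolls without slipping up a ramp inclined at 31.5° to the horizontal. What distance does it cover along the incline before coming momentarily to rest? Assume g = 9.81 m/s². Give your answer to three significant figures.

d ≈ 1.81 m

The moment of inertia is (2/5)MR², giving k ≡ I/(MR²) = 0.4.
The rolling condition ω = v/R makes the rotational term ½I(v/R)² = ½kMv², so KE_total = ½(1+k)Mv² = (7/10)Mv².
Setting this equal to Mgh gives the vertical rise h = (1+k)v₀²/(2g) = 1.4×3.64²/(2×9.81) = 0.9454 m.
The distance along the slope is d = h/sinθ = 0.9454/sin31.5° ≈ 1.81 m.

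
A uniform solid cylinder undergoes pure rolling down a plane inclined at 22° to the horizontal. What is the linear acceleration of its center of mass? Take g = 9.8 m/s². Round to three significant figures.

a ≈ 2.45 m/s²

With I = (1/2)MR², the ratio k = I/(MR²) is 0.5.
Translational: Mg sinθ − f = Ma. Rotational about the CM: fR = Iα = kMRa, so f = kMa.
Eliminating f: Mg sinθ = (1+k)Ma, so a = g sinθ/(1+k) = 9.8 × sin22° / 1.5 ≈ 2.45 m/s².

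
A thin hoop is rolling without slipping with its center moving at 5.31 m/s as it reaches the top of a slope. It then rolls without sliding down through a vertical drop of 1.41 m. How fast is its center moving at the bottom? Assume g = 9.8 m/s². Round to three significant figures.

v ≈ 6.48 m/s

Here I = MR², so the shape factor k = I/(MR²) = 1.
Since it rolls without slipping, ω = v/R and KE = ½Mv² + ½Iω² = ½(1+k)Mv² = Mv².
Energy conservation: Mv₀² + Mgh = Mv², so v² = v₀² + 2gh/(1+k).
v = √(5.31² + 2×9.8×1.41/2) = √42.01 ≈ 6.48 m/s.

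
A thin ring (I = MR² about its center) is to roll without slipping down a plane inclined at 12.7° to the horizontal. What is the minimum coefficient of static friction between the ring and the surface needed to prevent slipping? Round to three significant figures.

For this body I = MR², i.e. k = I/(MR²) = 1.
Translational: Mg sinθ − f = Ma. Rotational about the CM: fR = Iα = kMRa, so f = kMa.
These give a = g sinθ/(1+k) and the required friction f = kMg sinθ/(1+k).
With N = Mg cosθ, the no-slip condition f ≤ μN gives μ_min = f/N = k tanθ/(1+k).
μ_min = 1 × tan12.7° / 2 ≈ 0.113.

μ_min ≈ 0.113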